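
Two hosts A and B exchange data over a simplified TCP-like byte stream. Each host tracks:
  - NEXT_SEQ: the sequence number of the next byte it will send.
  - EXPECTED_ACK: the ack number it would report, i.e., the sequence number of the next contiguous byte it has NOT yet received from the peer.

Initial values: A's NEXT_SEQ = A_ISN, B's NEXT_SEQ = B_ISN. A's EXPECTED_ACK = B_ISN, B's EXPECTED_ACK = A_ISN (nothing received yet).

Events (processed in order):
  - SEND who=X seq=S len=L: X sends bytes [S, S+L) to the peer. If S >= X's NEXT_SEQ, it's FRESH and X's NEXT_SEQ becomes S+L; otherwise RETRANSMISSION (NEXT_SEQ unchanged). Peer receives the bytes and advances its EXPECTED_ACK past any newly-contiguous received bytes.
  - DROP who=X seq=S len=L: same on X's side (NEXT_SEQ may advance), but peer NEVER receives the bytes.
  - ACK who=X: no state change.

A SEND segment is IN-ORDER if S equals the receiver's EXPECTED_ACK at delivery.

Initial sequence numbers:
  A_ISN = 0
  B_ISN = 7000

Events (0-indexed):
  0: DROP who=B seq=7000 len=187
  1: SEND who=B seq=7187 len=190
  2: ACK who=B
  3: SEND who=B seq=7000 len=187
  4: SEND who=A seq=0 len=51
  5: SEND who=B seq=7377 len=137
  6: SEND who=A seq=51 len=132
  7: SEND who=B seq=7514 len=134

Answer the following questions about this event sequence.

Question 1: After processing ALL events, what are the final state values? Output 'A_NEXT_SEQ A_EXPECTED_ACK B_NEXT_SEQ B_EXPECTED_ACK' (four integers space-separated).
Answer: 183 7648 7648 183

Derivation:
After event 0: A_seq=0 A_ack=7000 B_seq=7187 B_ack=0
After event 1: A_seq=0 A_ack=7000 B_seq=7377 B_ack=0
After event 2: A_seq=0 A_ack=7000 B_seq=7377 B_ack=0
After event 3: A_seq=0 A_ack=7377 B_seq=7377 B_ack=0
After event 4: A_seq=51 A_ack=7377 B_seq=7377 B_ack=51
After event 5: A_seq=51 A_ack=7514 B_seq=7514 B_ack=51
After event 6: A_seq=183 A_ack=7514 B_seq=7514 B_ack=183
After event 7: A_seq=183 A_ack=7648 B_seq=7648 B_ack=183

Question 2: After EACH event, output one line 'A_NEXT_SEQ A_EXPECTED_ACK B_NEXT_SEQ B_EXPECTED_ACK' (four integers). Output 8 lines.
0 7000 7187 0
0 7000 7377 0
0 7000 7377 0
0 7377 7377 0
51 7377 7377 51
51 7514 7514 51
183 7514 7514 183
183 7648 7648 183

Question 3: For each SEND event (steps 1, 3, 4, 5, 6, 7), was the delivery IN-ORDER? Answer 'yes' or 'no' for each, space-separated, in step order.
Answer: no yes yes yes yes yes

Derivation:
Step 1: SEND seq=7187 -> out-of-order
Step 3: SEND seq=7000 -> in-order
Step 4: SEND seq=0 -> in-order
Step 5: SEND seq=7377 -> in-order
Step 6: SEND seq=51 -> in-order
Step 7: SEND seq=7514 -> in-order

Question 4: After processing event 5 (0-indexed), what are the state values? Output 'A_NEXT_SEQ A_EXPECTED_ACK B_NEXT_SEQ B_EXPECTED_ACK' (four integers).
After event 0: A_seq=0 A_ack=7000 B_seq=7187 B_ack=0
After event 1: A_seq=0 A_ack=7000 B_seq=7377 B_ack=0
After event 2: A_seq=0 A_ack=7000 B_seq=7377 B_ack=0
After event 3: A_seq=0 A_ack=7377 B_seq=7377 B_ack=0
After event 4: A_seq=51 A_ack=7377 B_seq=7377 B_ack=51
After event 5: A_seq=51 A_ack=7514 B_seq=7514 B_ack=51

51 7514 7514 51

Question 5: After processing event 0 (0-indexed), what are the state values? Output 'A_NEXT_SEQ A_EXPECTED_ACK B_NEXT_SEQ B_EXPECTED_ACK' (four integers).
After event 0: A_seq=0 A_ack=7000 B_seq=7187 B_ack=0

0 7000 7187 0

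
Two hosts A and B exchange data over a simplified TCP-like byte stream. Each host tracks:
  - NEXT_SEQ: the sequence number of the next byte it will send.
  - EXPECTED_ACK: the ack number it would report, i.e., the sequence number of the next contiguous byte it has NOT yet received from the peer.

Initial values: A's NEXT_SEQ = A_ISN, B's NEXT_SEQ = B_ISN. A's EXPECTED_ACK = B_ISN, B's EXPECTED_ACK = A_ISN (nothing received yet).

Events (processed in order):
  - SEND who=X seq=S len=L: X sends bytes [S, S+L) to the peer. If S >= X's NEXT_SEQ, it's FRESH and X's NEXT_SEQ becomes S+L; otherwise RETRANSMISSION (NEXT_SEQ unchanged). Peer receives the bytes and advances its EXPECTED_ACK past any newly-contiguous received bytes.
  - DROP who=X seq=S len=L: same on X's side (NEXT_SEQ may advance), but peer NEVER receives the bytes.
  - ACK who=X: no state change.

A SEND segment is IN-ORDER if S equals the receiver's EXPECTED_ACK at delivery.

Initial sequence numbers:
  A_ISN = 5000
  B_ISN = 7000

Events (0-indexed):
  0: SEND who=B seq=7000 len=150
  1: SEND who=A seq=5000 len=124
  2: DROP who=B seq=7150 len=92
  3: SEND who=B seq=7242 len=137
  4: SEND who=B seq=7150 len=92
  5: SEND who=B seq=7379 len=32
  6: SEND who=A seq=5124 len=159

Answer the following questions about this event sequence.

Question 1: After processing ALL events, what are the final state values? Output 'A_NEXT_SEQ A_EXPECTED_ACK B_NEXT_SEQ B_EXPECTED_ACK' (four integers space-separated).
After event 0: A_seq=5000 A_ack=7150 B_seq=7150 B_ack=5000
After event 1: A_seq=5124 A_ack=7150 B_seq=7150 B_ack=5124
After event 2: A_seq=5124 A_ack=7150 B_seq=7242 B_ack=5124
After event 3: A_seq=5124 A_ack=7150 B_seq=7379 B_ack=5124
After event 4: A_seq=5124 A_ack=7379 B_seq=7379 B_ack=5124
After event 5: A_seq=5124 A_ack=7411 B_seq=7411 B_ack=5124
After event 6: A_seq=5283 A_ack=7411 B_seq=7411 B_ack=5283

Answer: 5283 7411 7411 5283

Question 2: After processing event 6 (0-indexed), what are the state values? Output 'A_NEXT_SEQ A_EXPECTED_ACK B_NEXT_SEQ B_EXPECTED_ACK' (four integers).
After event 0: A_seq=5000 A_ack=7150 B_seq=7150 B_ack=5000
After event 1: A_seq=5124 A_ack=7150 B_seq=7150 B_ack=5124
After event 2: A_seq=5124 A_ack=7150 B_seq=7242 B_ack=5124
After event 3: A_seq=5124 A_ack=7150 B_seq=7379 B_ack=5124
After event 4: A_seq=5124 A_ack=7379 B_seq=7379 B_ack=5124
After event 5: A_seq=5124 A_ack=7411 B_seq=7411 B_ack=5124
After event 6: A_seq=5283 A_ack=7411 B_seq=7411 B_ack=5283

5283 7411 7411 5283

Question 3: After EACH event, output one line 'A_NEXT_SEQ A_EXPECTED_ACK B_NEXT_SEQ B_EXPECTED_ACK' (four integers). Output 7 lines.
5000 7150 7150 5000
5124 7150 7150 5124
5124 7150 7242 5124
5124 7150 7379 5124
5124 7379 7379 5124
5124 7411 7411 5124
5283 7411 7411 5283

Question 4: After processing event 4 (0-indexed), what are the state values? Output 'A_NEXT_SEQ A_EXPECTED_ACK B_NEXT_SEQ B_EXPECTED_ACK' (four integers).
After event 0: A_seq=5000 A_ack=7150 B_seq=7150 B_ack=5000
After event 1: A_seq=5124 A_ack=7150 B_seq=7150 B_ack=5124
After event 2: A_seq=5124 A_ack=7150 B_seq=7242 B_ack=5124
After event 3: A_seq=5124 A_ack=7150 B_seq=7379 B_ack=5124
After event 4: A_seq=5124 A_ack=7379 B_seq=7379 B_ack=5124

5124 7379 7379 5124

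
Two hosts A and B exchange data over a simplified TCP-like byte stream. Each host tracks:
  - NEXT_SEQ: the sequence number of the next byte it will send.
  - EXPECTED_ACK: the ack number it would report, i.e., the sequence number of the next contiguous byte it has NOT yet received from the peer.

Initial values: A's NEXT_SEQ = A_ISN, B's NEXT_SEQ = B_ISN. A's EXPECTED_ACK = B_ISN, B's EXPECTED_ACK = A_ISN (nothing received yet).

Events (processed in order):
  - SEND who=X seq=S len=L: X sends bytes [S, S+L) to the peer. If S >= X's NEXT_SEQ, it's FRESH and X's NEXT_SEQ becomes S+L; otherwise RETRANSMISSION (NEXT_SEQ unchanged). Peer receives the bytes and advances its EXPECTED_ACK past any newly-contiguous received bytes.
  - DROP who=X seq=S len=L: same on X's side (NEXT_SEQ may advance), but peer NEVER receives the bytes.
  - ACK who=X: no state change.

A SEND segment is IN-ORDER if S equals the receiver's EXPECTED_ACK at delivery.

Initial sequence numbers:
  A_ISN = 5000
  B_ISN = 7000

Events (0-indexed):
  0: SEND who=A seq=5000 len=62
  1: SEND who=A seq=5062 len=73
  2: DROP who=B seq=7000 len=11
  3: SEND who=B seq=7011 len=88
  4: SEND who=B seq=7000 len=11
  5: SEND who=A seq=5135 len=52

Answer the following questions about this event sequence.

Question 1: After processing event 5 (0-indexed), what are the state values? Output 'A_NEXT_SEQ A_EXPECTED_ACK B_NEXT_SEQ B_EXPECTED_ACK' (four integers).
After event 0: A_seq=5062 A_ack=7000 B_seq=7000 B_ack=5062
After event 1: A_seq=5135 A_ack=7000 B_seq=7000 B_ack=5135
After event 2: A_seq=5135 A_ack=7000 B_seq=7011 B_ack=5135
After event 3: A_seq=5135 A_ack=7000 B_seq=7099 B_ack=5135
After event 4: A_seq=5135 A_ack=7099 B_seq=7099 B_ack=5135
After event 5: A_seq=5187 A_ack=7099 B_seq=7099 B_ack=5187

5187 7099 7099 5187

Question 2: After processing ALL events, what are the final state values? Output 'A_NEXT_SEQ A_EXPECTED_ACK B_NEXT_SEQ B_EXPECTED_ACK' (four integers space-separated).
After event 0: A_seq=5062 A_ack=7000 B_seq=7000 B_ack=5062
After event 1: A_seq=5135 A_ack=7000 B_seq=7000 B_ack=5135
After event 2: A_seq=5135 A_ack=7000 B_seq=7011 B_ack=5135
After event 3: A_seq=5135 A_ack=7000 B_seq=7099 B_ack=5135
After event 4: A_seq=5135 A_ack=7099 B_seq=7099 B_ack=5135
After event 5: A_seq=5187 A_ack=7099 B_seq=7099 B_ack=5187

Answer: 5187 7099 7099 5187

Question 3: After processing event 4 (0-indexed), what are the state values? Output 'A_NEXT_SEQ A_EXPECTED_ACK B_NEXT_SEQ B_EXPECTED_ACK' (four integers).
After event 0: A_seq=5062 A_ack=7000 B_seq=7000 B_ack=5062
After event 1: A_seq=5135 A_ack=7000 B_seq=7000 B_ack=5135
After event 2: A_seq=5135 A_ack=7000 B_seq=7011 B_ack=5135
After event 3: A_seq=5135 A_ack=7000 B_seq=7099 B_ack=5135
After event 4: A_seq=5135 A_ack=7099 B_seq=7099 B_ack=5135

5135 7099 7099 5135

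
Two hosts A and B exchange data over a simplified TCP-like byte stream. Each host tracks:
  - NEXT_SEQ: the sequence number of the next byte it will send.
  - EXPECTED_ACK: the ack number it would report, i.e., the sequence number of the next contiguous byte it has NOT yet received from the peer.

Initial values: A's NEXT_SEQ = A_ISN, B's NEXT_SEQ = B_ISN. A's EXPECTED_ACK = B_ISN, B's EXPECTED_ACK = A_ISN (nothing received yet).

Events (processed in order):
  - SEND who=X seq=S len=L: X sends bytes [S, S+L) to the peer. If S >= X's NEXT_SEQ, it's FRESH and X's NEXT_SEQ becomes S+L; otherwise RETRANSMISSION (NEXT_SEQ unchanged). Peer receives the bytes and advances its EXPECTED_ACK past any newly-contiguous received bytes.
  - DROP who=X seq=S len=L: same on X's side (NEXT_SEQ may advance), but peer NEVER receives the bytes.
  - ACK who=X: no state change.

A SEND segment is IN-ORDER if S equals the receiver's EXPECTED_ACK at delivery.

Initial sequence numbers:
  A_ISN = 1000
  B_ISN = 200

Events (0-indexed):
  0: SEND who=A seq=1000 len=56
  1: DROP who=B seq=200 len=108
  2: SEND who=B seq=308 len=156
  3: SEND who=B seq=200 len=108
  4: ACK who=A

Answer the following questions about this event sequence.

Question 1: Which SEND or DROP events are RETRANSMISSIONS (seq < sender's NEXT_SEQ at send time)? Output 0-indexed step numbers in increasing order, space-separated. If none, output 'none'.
Step 0: SEND seq=1000 -> fresh
Step 1: DROP seq=200 -> fresh
Step 2: SEND seq=308 -> fresh
Step 3: SEND seq=200 -> retransmit

Answer: 3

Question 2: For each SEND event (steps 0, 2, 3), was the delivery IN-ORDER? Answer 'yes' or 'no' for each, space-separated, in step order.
Step 0: SEND seq=1000 -> in-order
Step 2: SEND seq=308 -> out-of-order
Step 3: SEND seq=200 -> in-order

Answer: yes no yes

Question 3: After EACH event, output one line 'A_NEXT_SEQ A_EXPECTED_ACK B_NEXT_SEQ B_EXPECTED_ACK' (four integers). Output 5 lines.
1056 200 200 1056
1056 200 308 1056
1056 200 464 1056
1056 464 464 1056
1056 464 464 1056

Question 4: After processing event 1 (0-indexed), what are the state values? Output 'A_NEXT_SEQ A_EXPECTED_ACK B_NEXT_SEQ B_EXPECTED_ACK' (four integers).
After event 0: A_seq=1056 A_ack=200 B_seq=200 B_ack=1056
After event 1: A_seq=1056 A_ack=200 B_seq=308 B_ack=1056

1056 200 308 1056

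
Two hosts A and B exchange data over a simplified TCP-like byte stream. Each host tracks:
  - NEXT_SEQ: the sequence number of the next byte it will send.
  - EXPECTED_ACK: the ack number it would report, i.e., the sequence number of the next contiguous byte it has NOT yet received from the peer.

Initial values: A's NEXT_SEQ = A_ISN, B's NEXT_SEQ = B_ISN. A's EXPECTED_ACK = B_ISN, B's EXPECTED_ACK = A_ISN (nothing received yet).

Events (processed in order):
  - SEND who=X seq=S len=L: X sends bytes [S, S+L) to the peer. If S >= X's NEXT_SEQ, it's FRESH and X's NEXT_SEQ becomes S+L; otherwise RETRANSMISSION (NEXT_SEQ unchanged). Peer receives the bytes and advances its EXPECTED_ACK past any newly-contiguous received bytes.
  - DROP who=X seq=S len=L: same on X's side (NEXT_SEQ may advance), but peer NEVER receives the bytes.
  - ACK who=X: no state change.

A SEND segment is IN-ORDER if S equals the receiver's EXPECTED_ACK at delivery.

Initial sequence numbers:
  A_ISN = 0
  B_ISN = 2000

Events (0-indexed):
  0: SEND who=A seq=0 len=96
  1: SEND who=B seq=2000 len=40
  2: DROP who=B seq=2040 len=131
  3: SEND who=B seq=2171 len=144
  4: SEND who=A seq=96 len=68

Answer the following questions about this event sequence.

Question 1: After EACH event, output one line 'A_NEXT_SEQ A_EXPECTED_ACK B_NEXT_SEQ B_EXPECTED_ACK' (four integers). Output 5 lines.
96 2000 2000 96
96 2040 2040 96
96 2040 2171 96
96 2040 2315 96
164 2040 2315 164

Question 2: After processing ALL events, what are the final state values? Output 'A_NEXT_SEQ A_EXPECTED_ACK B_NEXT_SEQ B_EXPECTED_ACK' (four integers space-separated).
Answer: 164 2040 2315 164

Derivation:
After event 0: A_seq=96 A_ack=2000 B_seq=2000 B_ack=96
After event 1: A_seq=96 A_ack=2040 B_seq=2040 B_ack=96
After event 2: A_seq=96 A_ack=2040 B_seq=2171 B_ack=96
After event 3: A_seq=96 A_ack=2040 B_seq=2315 B_ack=96
After event 4: A_seq=164 A_ack=2040 B_seq=2315 B_ack=164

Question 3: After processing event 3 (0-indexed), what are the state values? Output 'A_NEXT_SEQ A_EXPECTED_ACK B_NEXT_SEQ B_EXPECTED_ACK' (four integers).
After event 0: A_seq=96 A_ack=2000 B_seq=2000 B_ack=96
After event 1: A_seq=96 A_ack=2040 B_seq=2040 B_ack=96
After event 2: A_seq=96 A_ack=2040 B_seq=2171 B_ack=96
After event 3: A_seq=96 A_ack=2040 B_seq=2315 B_ack=96

96 2040 2315 96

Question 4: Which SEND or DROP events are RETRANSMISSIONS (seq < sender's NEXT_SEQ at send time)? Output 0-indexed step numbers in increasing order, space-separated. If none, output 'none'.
Answer: none

Derivation:
Step 0: SEND seq=0 -> fresh
Step 1: SEND seq=2000 -> fresh
Step 2: DROP seq=2040 -> fresh
Step 3: SEND seq=2171 -> fresh
Step 4: SEND seq=96 -> fresh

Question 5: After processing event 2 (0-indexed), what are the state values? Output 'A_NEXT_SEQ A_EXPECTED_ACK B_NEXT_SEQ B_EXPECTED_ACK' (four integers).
After event 0: A_seq=96 A_ack=2000 B_seq=2000 B_ack=96
After event 1: A_seq=96 A_ack=2040 B_seq=2040 B_ack=96
After event 2: A_seq=96 A_ack=2040 B_seq=2171 B_ack=96

96 2040 2171 96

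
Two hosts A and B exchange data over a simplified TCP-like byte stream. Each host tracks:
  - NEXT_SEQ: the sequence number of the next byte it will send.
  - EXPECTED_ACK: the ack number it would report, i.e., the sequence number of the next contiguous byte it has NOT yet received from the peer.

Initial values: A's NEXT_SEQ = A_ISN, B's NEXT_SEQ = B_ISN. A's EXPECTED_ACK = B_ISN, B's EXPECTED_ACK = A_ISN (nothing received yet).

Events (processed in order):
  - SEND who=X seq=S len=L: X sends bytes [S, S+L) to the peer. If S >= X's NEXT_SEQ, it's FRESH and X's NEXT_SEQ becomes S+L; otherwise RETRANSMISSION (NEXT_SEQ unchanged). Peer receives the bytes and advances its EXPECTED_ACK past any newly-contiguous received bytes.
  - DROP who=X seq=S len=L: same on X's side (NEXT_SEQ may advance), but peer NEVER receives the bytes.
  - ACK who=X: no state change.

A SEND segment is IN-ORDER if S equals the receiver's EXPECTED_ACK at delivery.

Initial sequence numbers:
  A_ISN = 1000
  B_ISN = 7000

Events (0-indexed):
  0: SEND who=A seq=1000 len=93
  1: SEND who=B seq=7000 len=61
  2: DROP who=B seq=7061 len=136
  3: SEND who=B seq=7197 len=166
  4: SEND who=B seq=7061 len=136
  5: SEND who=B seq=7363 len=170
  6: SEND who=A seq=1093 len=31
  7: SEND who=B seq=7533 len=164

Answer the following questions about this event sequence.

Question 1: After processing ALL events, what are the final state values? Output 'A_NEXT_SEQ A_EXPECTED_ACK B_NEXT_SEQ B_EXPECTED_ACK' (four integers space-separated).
Answer: 1124 7697 7697 1124

Derivation:
After event 0: A_seq=1093 A_ack=7000 B_seq=7000 B_ack=1093
After event 1: A_seq=1093 A_ack=7061 B_seq=7061 B_ack=1093
After event 2: A_seq=1093 A_ack=7061 B_seq=7197 B_ack=1093
After event 3: A_seq=1093 A_ack=7061 B_seq=7363 B_ack=1093
After event 4: A_seq=1093 A_ack=7363 B_seq=7363 B_ack=1093
After event 5: A_seq=1093 A_ack=7533 B_seq=7533 B_ack=1093
After event 6: A_seq=1124 A_ack=7533 B_seq=7533 B_ack=1124
After event 7: A_seq=1124 A_ack=7697 B_seq=7697 B_ack=1124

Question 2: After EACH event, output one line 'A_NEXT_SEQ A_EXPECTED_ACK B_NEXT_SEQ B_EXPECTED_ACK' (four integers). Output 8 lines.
1093 7000 7000 1093
1093 7061 7061 1093
1093 7061 7197 1093
1093 7061 7363 1093
1093 7363 7363 1093
1093 7533 7533 1093
1124 7533 7533 1124
1124 7697 7697 1124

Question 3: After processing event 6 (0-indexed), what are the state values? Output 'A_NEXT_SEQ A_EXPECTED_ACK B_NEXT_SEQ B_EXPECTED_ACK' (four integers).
After event 0: A_seq=1093 A_ack=7000 B_seq=7000 B_ack=1093
After event 1: A_seq=1093 A_ack=7061 B_seq=7061 B_ack=1093
After event 2: A_seq=1093 A_ack=7061 B_seq=7197 B_ack=1093
After event 3: A_seq=1093 A_ack=7061 B_seq=7363 B_ack=1093
After event 4: A_seq=1093 A_ack=7363 B_seq=7363 B_ack=1093
After event 5: A_seq=1093 A_ack=7533 B_seq=7533 B_ack=1093
After event 6: A_seq=1124 A_ack=7533 B_seq=7533 B_ack=1124

1124 7533 7533 1124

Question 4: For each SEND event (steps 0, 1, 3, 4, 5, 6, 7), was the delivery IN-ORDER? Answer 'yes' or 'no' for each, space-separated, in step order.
Answer: yes yes no yes yes yes yes

Derivation:
Step 0: SEND seq=1000 -> in-order
Step 1: SEND seq=7000 -> in-order
Step 3: SEND seq=7197 -> out-of-order
Step 4: SEND seq=7061 -> in-order
Step 5: SEND seq=7363 -> in-order
Step 6: SEND seq=1093 -> in-order
Step 7: SEND seq=7533 -> in-order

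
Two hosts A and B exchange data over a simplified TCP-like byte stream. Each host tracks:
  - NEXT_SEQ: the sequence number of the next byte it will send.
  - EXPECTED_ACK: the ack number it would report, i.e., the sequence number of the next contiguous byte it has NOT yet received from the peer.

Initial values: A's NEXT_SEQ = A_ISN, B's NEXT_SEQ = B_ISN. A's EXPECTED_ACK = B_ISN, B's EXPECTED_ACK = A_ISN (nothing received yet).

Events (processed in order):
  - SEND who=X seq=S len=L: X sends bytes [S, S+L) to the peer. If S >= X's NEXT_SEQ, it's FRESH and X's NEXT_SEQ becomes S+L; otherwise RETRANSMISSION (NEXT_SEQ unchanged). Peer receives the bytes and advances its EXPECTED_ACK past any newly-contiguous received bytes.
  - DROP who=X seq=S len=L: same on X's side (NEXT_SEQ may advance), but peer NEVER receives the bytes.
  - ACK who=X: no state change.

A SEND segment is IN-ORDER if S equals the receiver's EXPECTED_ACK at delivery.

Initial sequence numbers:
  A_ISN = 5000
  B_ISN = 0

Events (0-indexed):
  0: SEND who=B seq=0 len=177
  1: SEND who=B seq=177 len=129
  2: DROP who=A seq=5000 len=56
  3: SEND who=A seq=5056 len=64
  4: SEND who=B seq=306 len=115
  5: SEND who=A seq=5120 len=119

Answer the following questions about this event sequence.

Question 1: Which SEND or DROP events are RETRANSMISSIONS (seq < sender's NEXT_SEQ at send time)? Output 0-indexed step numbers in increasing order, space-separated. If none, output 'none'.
Step 0: SEND seq=0 -> fresh
Step 1: SEND seq=177 -> fresh
Step 2: DROP seq=5000 -> fresh
Step 3: SEND seq=5056 -> fresh
Step 4: SEND seq=306 -> fresh
Step 5: SEND seq=5120 -> fresh

Answer: none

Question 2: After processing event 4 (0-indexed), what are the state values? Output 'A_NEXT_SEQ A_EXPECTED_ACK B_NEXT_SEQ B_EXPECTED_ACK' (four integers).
After event 0: A_seq=5000 A_ack=177 B_seq=177 B_ack=5000
After event 1: A_seq=5000 A_ack=306 B_seq=306 B_ack=5000
After event 2: A_seq=5056 A_ack=306 B_seq=306 B_ack=5000
After event 3: A_seq=5120 A_ack=306 B_seq=306 B_ack=5000
After event 4: A_seq=5120 A_ack=421 B_seq=421 B_ack=5000

5120 421 421 5000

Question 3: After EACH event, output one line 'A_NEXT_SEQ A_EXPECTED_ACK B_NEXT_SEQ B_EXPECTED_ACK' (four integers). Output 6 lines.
5000 177 177 5000
5000 306 306 5000
5056 306 306 5000
5120 306 306 5000
5120 421 421 5000
5239 421 421 5000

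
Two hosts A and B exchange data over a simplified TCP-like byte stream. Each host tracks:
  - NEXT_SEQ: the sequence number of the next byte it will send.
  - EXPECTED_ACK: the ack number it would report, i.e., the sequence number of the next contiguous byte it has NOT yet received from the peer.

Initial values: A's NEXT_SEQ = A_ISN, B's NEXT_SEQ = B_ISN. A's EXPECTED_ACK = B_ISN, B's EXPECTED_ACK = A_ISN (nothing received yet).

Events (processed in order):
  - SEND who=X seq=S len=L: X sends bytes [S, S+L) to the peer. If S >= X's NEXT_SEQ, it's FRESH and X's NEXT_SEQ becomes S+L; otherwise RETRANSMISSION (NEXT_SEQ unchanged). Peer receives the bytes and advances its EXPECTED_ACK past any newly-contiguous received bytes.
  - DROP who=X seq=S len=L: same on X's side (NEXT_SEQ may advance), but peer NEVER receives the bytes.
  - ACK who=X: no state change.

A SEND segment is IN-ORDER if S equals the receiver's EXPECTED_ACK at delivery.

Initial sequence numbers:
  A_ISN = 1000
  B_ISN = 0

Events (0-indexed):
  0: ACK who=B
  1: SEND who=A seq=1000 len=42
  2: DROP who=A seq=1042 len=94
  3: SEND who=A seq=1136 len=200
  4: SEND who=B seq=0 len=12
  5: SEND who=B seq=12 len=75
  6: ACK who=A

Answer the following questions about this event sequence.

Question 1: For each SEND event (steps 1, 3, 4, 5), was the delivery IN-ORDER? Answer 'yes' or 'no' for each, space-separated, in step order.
Answer: yes no yes yes

Derivation:
Step 1: SEND seq=1000 -> in-order
Step 3: SEND seq=1136 -> out-of-order
Step 4: SEND seq=0 -> in-order
Step 5: SEND seq=12 -> in-order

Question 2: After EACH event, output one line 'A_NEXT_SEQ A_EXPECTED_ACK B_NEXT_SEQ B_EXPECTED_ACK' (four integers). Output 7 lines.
1000 0 0 1000
1042 0 0 1042
1136 0 0 1042
1336 0 0 1042
1336 12 12 1042
1336 87 87 1042
1336 87 87 1042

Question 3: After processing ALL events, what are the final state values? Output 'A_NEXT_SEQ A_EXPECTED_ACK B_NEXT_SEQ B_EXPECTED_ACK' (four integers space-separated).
After event 0: A_seq=1000 A_ack=0 B_seq=0 B_ack=1000
After event 1: A_seq=1042 A_ack=0 B_seq=0 B_ack=1042
After event 2: A_seq=1136 A_ack=0 B_seq=0 B_ack=1042
After event 3: A_seq=1336 A_ack=0 B_seq=0 B_ack=1042
After event 4: A_seq=1336 A_ack=12 B_seq=12 B_ack=1042
After event 5: A_seq=1336 A_ack=87 B_seq=87 B_ack=1042
After event 6: A_seq=1336 A_ack=87 B_seq=87 B_ack=1042

Answer: 1336 87 87 1042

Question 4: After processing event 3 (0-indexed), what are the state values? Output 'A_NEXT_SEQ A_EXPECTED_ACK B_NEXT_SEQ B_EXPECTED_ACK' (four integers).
After event 0: A_seq=1000 A_ack=0 B_seq=0 B_ack=1000
After event 1: A_seq=1042 A_ack=0 B_seq=0 B_ack=1042
After event 2: A_seq=1136 A_ack=0 B_seq=0 B_ack=1042
After event 3: A_seq=1336 A_ack=0 B_seq=0 B_ack=1042

1336 0 0 1042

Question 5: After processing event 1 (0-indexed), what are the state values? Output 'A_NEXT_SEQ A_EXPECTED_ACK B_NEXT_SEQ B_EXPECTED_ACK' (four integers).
After event 0: A_seq=1000 A_ack=0 B_seq=0 B_ack=1000
After event 1: A_seq=1042 A_ack=0 B_seq=0 B_ack=1042

1042 0 0 1042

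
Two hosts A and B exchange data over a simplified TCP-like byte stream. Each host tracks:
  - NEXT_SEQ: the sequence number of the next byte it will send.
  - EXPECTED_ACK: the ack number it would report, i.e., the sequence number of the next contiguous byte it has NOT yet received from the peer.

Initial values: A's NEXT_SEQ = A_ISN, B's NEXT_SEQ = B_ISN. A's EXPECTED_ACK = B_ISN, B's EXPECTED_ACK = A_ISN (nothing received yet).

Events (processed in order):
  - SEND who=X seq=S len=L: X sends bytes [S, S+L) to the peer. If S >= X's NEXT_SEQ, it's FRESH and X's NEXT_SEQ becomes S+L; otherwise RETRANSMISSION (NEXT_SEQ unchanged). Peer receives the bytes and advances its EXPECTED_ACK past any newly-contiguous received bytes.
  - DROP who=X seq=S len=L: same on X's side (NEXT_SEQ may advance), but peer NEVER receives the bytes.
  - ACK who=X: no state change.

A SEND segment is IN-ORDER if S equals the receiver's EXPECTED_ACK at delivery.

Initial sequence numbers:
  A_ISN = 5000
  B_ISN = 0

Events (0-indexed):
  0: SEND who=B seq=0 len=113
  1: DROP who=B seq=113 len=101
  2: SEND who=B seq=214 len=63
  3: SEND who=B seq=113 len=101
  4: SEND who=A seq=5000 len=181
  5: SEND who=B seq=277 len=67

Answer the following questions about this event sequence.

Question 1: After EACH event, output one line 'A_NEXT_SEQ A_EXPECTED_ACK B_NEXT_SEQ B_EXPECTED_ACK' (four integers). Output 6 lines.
5000 113 113 5000
5000 113 214 5000
5000 113 277 5000
5000 277 277 5000
5181 277 277 5181
5181 344 344 5181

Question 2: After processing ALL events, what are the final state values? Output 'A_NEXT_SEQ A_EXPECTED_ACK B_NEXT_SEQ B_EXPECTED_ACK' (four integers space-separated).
Answer: 5181 344 344 5181

Derivation:
After event 0: A_seq=5000 A_ack=113 B_seq=113 B_ack=5000
After event 1: A_seq=5000 A_ack=113 B_seq=214 B_ack=5000
After event 2: A_seq=5000 A_ack=113 B_seq=277 B_ack=5000
After event 3: A_seq=5000 A_ack=277 B_seq=277 B_ack=5000
After event 4: A_seq=5181 A_ack=277 B_seq=277 B_ack=5181
After event 5: A_seq=5181 A_ack=344 B_seq=344 B_ack=5181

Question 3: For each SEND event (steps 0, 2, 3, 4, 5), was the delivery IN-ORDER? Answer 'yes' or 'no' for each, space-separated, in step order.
Answer: yes no yes yes yes

Derivation:
Step 0: SEND seq=0 -> in-order
Step 2: SEND seq=214 -> out-of-order
Step 3: SEND seq=113 -> in-order
Step 4: SEND seq=5000 -> in-order
Step 5: SEND seq=277 -> in-order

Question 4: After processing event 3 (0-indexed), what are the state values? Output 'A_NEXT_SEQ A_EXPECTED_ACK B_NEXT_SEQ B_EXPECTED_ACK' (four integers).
After event 0: A_seq=5000 A_ack=113 B_seq=113 B_ack=5000
After event 1: A_seq=5000 A_ack=113 B_seq=214 B_ack=5000
After event 2: A_seq=5000 A_ack=113 B_seq=277 B_ack=5000
After event 3: A_seq=5000 A_ack=277 B_seq=277 B_ack=5000

5000 277 277 5000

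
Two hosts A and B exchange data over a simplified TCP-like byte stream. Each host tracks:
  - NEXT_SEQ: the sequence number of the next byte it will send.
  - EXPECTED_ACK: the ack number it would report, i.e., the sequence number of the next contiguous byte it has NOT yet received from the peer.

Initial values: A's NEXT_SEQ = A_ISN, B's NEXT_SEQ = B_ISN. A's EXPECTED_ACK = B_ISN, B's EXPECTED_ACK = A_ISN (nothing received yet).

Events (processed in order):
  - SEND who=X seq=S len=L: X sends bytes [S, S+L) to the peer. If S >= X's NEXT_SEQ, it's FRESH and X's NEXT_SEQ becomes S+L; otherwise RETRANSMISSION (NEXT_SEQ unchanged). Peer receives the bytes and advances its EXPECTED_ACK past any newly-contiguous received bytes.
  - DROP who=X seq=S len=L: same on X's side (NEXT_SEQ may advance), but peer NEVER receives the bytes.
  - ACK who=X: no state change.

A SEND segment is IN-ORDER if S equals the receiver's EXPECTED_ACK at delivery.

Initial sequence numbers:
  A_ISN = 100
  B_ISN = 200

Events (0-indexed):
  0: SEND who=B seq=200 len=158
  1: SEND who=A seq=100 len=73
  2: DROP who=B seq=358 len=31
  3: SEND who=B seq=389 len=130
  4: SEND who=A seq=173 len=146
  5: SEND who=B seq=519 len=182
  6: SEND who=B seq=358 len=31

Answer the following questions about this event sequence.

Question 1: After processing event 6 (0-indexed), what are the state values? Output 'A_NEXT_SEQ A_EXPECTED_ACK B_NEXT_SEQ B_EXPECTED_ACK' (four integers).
After event 0: A_seq=100 A_ack=358 B_seq=358 B_ack=100
After event 1: A_seq=173 A_ack=358 B_seq=358 B_ack=173
After event 2: A_seq=173 A_ack=358 B_seq=389 B_ack=173
After event 3: A_seq=173 A_ack=358 B_seq=519 B_ack=173
After event 4: A_seq=319 A_ack=358 B_seq=519 B_ack=319
After event 5: A_seq=319 A_ack=358 B_seq=701 B_ack=319
After event 6: A_seq=319 A_ack=701 B_seq=701 B_ack=319

319 701 701 319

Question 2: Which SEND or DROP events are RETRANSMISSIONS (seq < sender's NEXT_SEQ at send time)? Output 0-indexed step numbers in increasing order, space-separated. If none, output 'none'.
Step 0: SEND seq=200 -> fresh
Step 1: SEND seq=100 -> fresh
Step 2: DROP seq=358 -> fresh
Step 3: SEND seq=389 -> fresh
Step 4: SEND seq=173 -> fresh
Step 5: SEND seq=519 -> fresh
Step 6: SEND seq=358 -> retransmit

Answer: 6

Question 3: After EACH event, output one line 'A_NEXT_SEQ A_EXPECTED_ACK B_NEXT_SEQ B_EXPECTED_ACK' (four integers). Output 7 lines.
100 358 358 100
173 358 358 173
173 358 389 173
173 358 519 173
319 358 519 319
319 358 701 319
319 701 701 319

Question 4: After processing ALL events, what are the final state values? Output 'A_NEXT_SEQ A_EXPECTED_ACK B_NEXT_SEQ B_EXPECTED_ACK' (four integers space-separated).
Answer: 319 701 701 319

Derivation:
After event 0: A_seq=100 A_ack=358 B_seq=358 B_ack=100
After event 1: A_seq=173 A_ack=358 B_seq=358 B_ack=173
After event 2: A_seq=173 A_ack=358 B_seq=389 B_ack=173
After event 3: A_seq=173 A_ack=358 B_seq=519 B_ack=173
After event 4: A_seq=319 A_ack=358 B_seq=519 B_ack=319
After event 5: A_seq=319 A_ack=358 B_seq=701 B_ack=319
After event 6: A_seq=319 A_ack=701 B_seq=701 B_ack=319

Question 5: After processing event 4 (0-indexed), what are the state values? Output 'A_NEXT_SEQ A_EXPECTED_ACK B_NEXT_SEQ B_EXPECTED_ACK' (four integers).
After event 0: A_seq=100 A_ack=358 B_seq=358 B_ack=100
After event 1: A_seq=173 A_ack=358 B_seq=358 B_ack=173
After event 2: A_seq=173 A_ack=358 B_seq=389 B_ack=173
After event 3: A_seq=173 A_ack=358 B_seq=519 B_ack=173
After event 4: A_seq=319 A_ack=358 B_seq=519 B_ack=319

319 358 519 319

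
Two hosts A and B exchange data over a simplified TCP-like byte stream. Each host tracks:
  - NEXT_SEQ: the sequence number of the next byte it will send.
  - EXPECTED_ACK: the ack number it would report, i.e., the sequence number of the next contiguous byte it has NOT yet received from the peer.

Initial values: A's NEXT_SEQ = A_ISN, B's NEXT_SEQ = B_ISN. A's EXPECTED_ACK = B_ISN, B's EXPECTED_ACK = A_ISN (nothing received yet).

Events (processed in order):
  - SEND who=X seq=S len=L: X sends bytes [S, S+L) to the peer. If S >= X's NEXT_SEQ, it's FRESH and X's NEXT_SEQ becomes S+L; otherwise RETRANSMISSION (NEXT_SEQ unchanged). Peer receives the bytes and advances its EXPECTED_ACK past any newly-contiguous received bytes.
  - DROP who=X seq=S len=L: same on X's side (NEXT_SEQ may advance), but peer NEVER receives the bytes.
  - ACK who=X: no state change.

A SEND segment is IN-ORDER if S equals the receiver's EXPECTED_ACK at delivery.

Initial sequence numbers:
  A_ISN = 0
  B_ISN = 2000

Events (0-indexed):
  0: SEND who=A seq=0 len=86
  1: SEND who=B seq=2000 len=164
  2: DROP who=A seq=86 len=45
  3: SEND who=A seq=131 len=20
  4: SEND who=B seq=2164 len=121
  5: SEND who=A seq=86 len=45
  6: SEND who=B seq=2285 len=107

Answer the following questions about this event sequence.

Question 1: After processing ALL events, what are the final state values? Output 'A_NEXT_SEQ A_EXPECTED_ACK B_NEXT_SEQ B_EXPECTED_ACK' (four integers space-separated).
After event 0: A_seq=86 A_ack=2000 B_seq=2000 B_ack=86
After event 1: A_seq=86 A_ack=2164 B_seq=2164 B_ack=86
After event 2: A_seq=131 A_ack=2164 B_seq=2164 B_ack=86
After event 3: A_seq=151 A_ack=2164 B_seq=2164 B_ack=86
After event 4: A_seq=151 A_ack=2285 B_seq=2285 B_ack=86
After event 5: A_seq=151 A_ack=2285 B_seq=2285 B_ack=151
After event 6: A_seq=151 A_ack=2392 B_seq=2392 B_ack=151

Answer: 151 2392 2392 151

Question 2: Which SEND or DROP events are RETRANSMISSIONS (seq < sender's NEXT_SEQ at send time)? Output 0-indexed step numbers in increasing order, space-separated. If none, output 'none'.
Answer: 5

Derivation:
Step 0: SEND seq=0 -> fresh
Step 1: SEND seq=2000 -> fresh
Step 2: DROP seq=86 -> fresh
Step 3: SEND seq=131 -> fresh
Step 4: SEND seq=2164 -> fresh
Step 5: SEND seq=86 -> retransmit
Step 6: SEND seq=2285 -> fresh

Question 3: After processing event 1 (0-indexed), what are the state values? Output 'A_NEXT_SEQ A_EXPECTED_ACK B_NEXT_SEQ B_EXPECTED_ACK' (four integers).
After event 0: A_seq=86 A_ack=2000 B_seq=2000 B_ack=86
After event 1: A_seq=86 A_ack=2164 B_seq=2164 B_ack=86

86 2164 2164 86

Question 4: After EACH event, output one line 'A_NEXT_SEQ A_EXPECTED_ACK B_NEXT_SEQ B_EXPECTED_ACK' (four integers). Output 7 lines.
86 2000 2000 86
86 2164 2164 86
131 2164 2164 86
151 2164 2164 86
151 2285 2285 86
151 2285 2285 151
151 2392 2392 151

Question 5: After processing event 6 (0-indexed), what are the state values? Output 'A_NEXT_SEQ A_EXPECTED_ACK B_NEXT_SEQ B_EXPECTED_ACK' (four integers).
After event 0: A_seq=86 A_ack=2000 B_seq=2000 B_ack=86
After event 1: A_seq=86 A_ack=2164 B_seq=2164 B_ack=86
After event 2: A_seq=131 A_ack=2164 B_seq=2164 B_ack=86
After event 3: A_seq=151 A_ack=2164 B_seq=2164 B_ack=86
After event 4: A_seq=151 A_ack=2285 B_seq=2285 B_ack=86
After event 5: A_seq=151 A_ack=2285 B_seq=2285 B_ack=151
After event 6: A_seq=151 A_ack=2392 B_seq=2392 B_ack=151

151 2392 2392 151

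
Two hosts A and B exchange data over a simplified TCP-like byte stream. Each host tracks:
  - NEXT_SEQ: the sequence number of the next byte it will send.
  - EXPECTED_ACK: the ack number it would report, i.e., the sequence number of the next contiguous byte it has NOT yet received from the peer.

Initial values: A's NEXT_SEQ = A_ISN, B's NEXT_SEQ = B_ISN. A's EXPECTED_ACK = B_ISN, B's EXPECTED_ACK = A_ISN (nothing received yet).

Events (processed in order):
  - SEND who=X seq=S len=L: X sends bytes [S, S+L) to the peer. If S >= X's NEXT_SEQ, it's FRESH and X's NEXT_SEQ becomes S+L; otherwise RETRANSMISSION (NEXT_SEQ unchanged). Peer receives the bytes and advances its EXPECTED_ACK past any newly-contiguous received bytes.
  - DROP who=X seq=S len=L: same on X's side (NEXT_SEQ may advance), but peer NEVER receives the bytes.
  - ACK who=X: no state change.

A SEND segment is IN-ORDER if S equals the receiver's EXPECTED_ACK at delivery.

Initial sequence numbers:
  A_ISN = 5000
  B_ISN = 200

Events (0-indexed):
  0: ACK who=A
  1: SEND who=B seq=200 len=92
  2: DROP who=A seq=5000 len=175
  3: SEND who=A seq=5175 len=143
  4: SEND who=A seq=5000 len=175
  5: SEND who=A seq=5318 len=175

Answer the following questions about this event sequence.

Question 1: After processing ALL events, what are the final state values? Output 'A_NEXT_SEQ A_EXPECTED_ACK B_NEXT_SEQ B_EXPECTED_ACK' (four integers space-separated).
Answer: 5493 292 292 5493

Derivation:
After event 0: A_seq=5000 A_ack=200 B_seq=200 B_ack=5000
After event 1: A_seq=5000 A_ack=292 B_seq=292 B_ack=5000
After event 2: A_seq=5175 A_ack=292 B_seq=292 B_ack=5000
After event 3: A_seq=5318 A_ack=292 B_seq=292 B_ack=5000
After event 4: A_seq=5318 A_ack=292 B_seq=292 B_ack=5318
After event 5: A_seq=5493 A_ack=292 B_seq=292 B_ack=5493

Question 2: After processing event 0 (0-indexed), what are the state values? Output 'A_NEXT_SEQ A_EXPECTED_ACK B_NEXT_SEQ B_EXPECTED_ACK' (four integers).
After event 0: A_seq=5000 A_ack=200 B_seq=200 B_ack=5000

5000 200 200 5000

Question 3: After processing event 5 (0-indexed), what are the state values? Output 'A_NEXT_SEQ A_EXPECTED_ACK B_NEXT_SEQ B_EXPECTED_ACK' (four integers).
After event 0: A_seq=5000 A_ack=200 B_seq=200 B_ack=5000
After event 1: A_seq=5000 A_ack=292 B_seq=292 B_ack=5000
After event 2: A_seq=5175 A_ack=292 B_seq=292 B_ack=5000
After event 3: A_seq=5318 A_ack=292 B_seq=292 B_ack=5000
After event 4: A_seq=5318 A_ack=292 B_seq=292 B_ack=5318
After event 5: A_seq=5493 A_ack=292 B_seq=292 B_ack=5493

5493 292 292 5493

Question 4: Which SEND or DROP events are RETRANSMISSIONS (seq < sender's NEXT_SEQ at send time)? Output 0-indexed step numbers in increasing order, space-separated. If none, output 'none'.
Answer: 4

Derivation:
Step 1: SEND seq=200 -> fresh
Step 2: DROP seq=5000 -> fresh
Step 3: SEND seq=5175 -> fresh
Step 4: SEND seq=5000 -> retransmit
Step 5: SEND seq=5318 -> fresh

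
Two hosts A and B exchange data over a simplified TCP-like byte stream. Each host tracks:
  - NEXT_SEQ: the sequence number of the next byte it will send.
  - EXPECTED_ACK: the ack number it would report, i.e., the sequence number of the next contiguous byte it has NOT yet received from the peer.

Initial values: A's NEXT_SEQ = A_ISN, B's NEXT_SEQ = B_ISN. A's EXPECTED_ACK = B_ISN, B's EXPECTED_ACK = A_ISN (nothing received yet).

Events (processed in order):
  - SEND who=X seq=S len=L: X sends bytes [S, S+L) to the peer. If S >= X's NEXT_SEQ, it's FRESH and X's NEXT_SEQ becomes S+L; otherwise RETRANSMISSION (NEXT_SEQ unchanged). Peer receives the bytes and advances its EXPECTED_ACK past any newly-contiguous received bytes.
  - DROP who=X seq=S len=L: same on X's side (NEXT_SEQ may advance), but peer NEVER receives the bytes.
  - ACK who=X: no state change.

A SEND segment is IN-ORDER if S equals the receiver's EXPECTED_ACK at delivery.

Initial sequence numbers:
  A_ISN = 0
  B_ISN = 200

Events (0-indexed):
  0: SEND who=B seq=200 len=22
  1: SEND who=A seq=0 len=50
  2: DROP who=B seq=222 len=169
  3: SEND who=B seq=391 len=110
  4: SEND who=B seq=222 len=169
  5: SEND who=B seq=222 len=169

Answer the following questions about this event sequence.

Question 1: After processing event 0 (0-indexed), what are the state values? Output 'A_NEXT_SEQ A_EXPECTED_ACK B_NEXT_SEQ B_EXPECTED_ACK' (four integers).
After event 0: A_seq=0 A_ack=222 B_seq=222 B_ack=0

0 222 222 0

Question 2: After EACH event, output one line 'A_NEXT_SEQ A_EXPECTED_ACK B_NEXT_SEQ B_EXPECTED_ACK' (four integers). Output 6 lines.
0 222 222 0
50 222 222 50
50 222 391 50
50 222 501 50
50 501 501 50
50 501 501 50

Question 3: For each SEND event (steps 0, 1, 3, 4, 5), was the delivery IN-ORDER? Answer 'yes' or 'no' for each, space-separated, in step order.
Answer: yes yes no yes no

Derivation:
Step 0: SEND seq=200 -> in-order
Step 1: SEND seq=0 -> in-order
Step 3: SEND seq=391 -> out-of-order
Step 4: SEND seq=222 -> in-order
Step 5: SEND seq=222 -> out-of-order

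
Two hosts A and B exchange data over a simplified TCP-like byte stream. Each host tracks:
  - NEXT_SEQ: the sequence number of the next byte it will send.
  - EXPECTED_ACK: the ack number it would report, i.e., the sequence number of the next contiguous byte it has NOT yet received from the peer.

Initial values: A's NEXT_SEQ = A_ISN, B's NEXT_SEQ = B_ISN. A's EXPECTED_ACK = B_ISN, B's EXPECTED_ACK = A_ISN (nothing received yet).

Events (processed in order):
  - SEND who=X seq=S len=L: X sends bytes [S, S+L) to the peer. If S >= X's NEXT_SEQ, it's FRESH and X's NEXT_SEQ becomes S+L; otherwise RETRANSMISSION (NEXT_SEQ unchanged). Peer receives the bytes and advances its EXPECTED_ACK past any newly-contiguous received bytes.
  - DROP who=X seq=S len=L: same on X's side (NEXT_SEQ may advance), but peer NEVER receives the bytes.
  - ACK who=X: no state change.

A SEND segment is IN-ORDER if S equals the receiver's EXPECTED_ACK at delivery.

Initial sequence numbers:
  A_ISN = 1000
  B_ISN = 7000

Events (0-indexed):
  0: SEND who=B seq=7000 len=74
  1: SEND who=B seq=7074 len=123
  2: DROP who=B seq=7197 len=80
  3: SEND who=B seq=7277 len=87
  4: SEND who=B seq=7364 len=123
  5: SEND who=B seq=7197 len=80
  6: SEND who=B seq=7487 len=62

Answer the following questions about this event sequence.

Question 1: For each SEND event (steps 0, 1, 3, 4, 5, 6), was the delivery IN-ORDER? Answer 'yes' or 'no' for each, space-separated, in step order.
Answer: yes yes no no yes yes

Derivation:
Step 0: SEND seq=7000 -> in-order
Step 1: SEND seq=7074 -> in-order
Step 3: SEND seq=7277 -> out-of-order
Step 4: SEND seq=7364 -> out-of-order
Step 5: SEND seq=7197 -> in-order
Step 6: SEND seq=7487 -> in-order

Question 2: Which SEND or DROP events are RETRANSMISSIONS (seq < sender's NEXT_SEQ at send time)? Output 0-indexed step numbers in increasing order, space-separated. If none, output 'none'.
Answer: 5

Derivation:
Step 0: SEND seq=7000 -> fresh
Step 1: SEND seq=7074 -> fresh
Step 2: DROP seq=7197 -> fresh
Step 3: SEND seq=7277 -> fresh
Step 4: SEND seq=7364 -> fresh
Step 5: SEND seq=7197 -> retransmit
Step 6: SEND seq=7487 -> fresh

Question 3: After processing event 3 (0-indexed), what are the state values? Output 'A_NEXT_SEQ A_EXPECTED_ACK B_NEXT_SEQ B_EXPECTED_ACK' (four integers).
After event 0: A_seq=1000 A_ack=7074 B_seq=7074 B_ack=1000
After event 1: A_seq=1000 A_ack=7197 B_seq=7197 B_ack=1000
After event 2: A_seq=1000 A_ack=7197 B_seq=7277 B_ack=1000
After event 3: A_seq=1000 A_ack=7197 B_seq=7364 B_ack=1000

1000 7197 7364 1000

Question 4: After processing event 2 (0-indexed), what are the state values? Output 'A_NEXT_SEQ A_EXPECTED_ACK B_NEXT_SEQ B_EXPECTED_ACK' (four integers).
After event 0: A_seq=1000 A_ack=7074 B_seq=7074 B_ack=1000
After event 1: A_seq=1000 A_ack=7197 B_seq=7197 B_ack=1000
After event 2: A_seq=1000 A_ack=7197 B_seq=7277 B_ack=1000

1000 7197 7277 1000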